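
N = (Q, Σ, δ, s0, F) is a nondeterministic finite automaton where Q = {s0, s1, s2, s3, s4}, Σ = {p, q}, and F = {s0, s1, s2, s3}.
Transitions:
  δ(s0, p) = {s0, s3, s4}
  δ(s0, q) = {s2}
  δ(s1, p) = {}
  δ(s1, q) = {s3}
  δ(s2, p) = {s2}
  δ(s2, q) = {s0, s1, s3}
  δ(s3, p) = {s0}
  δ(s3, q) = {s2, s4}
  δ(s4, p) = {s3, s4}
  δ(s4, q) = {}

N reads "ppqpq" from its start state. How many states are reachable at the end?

Start: {s0}
read p: {s0, s3, s4}
read p: {s0, s3, s4}
read q: {s2, s4}
read p: {s2, s3, s4}
read q: {s0, s1, s2, s3, s4}
Final reachable set {s0, s1, s2, s3, s4} has 5 states.

5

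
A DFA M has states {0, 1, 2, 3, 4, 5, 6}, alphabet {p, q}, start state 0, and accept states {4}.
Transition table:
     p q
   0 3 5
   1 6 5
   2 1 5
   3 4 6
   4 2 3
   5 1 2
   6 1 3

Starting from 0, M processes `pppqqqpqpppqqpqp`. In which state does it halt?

1

0 --p--> 3
3 --p--> 4
4 --p--> 2
2 --q--> 5
5 --q--> 2
2 --q--> 5
5 --p--> 1
1 --q--> 5
5 --p--> 1
1 --p--> 6
6 --p--> 1
1 --q--> 5
5 --q--> 2
2 --p--> 1
1 --q--> 5
5 --p--> 1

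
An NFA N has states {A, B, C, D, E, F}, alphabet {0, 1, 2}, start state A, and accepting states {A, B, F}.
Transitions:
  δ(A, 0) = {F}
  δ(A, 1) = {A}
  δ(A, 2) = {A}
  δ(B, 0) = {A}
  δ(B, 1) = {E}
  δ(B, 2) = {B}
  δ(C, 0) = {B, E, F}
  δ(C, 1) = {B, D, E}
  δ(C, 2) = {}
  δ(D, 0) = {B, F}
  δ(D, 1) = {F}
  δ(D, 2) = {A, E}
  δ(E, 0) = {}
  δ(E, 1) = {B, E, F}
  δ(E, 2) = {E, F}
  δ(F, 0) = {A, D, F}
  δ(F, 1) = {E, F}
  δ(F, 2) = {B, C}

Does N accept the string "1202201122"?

Start: {A}
read 1: {A}
read 2: {A}
read 0: {F}
read 2: {B, C}
read 2: {B}
read 0: {A}
read 1: {A}
read 1: {A}
read 2: {A}
read 2: {A}
Reachable ∩ accepting = {A} — nonempty.

accepted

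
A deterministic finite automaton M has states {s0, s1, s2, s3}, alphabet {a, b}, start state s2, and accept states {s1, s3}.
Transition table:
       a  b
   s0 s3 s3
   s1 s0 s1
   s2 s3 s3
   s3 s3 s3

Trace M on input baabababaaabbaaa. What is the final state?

s2 --b--> s3
s3 --a--> s3
s3 --a--> s3
s3 --b--> s3
s3 --a--> s3
s3 --b--> s3
s3 --a--> s3
s3 --b--> s3
s3 --a--> s3
s3 --a--> s3
s3 --a--> s3
s3 --b--> s3
s3 --b--> s3
s3 --a--> s3
s3 --a--> s3
s3 --a--> s3

s3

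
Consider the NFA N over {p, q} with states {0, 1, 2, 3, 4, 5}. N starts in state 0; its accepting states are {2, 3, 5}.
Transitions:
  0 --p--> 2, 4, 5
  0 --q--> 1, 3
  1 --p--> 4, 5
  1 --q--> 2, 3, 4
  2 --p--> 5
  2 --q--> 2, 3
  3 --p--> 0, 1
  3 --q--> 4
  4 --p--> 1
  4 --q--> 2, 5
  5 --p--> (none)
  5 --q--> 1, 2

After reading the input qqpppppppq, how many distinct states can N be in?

3

Start: {0}
read q: {1, 3}
read q: {2, 3, 4}
read p: {0, 1, 5}
read p: {2, 4, 5}
read p: {1, 5}
read p: {4, 5}
read p: {1}
read p: {4, 5}
read p: {1}
read q: {2, 3, 4}
Final reachable set {2, 3, 4} has 3 states.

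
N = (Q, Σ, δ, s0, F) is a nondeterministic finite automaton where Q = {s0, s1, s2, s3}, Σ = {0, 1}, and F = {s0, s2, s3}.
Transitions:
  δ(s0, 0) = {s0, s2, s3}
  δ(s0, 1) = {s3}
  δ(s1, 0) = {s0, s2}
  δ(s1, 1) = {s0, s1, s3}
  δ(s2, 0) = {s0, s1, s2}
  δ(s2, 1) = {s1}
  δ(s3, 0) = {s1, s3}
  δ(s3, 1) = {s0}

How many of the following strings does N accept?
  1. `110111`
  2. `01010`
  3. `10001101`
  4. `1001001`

`110111`: accepted
`01010`: accepted
`10001101`: accepted
`1001001`: accepted

4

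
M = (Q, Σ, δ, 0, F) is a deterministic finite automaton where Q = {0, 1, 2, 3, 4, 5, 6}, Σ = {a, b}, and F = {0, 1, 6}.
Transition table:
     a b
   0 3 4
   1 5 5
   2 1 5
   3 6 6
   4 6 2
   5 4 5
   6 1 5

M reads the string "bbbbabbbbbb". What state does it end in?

0 --b--> 4
4 --b--> 2
2 --b--> 5
5 --b--> 5
5 --a--> 4
4 --b--> 2
2 --b--> 5
5 --b--> 5
5 --b--> 5
5 --b--> 5
5 --b--> 5

5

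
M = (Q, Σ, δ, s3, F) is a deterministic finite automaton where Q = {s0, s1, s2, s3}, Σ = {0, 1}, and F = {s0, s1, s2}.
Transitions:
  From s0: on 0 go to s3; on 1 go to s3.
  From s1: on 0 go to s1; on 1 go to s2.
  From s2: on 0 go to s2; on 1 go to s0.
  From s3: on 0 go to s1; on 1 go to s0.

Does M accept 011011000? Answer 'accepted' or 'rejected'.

accepted

s3 --0--> s1
s1 --1--> s2
s2 --1--> s0
s0 --0--> s3
s3 --1--> s0
s0 --1--> s3
s3 --0--> s1
s1 --0--> s1
s1 --0--> s1
End in state s1, which is an accepting state.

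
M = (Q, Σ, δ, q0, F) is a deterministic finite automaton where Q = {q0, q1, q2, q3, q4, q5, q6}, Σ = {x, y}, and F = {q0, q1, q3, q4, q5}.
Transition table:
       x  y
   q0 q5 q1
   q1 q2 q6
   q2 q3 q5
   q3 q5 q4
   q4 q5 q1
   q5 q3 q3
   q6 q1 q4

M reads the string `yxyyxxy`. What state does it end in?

q4

q0 --y--> q1
q1 --x--> q2
q2 --y--> q5
q5 --y--> q3
q3 --x--> q5
q5 --x--> q3
q3 --y--> q4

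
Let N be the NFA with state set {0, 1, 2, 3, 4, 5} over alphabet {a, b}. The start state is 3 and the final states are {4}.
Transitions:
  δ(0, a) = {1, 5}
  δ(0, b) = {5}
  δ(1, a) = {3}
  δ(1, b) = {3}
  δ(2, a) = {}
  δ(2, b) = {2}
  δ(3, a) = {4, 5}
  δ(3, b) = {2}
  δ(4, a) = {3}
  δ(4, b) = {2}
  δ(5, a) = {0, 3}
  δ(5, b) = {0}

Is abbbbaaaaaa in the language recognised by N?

accepted

Start: {3}
read a: {4, 5}
read b: {0, 2}
read b: {2, 5}
read b: {0, 2}
read b: {2, 5}
read a: {0, 3}
read a: {1, 4, 5}
read a: {0, 3}
read a: {1, 4, 5}
read a: {0, 3}
read a: {1, 4, 5}
Reachable ∩ accepting = {4} — nonempty.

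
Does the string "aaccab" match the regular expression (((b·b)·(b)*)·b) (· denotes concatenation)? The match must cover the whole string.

No split of aaccab into u·v has ((b·b)·(b)*) matching u and b matching v.

no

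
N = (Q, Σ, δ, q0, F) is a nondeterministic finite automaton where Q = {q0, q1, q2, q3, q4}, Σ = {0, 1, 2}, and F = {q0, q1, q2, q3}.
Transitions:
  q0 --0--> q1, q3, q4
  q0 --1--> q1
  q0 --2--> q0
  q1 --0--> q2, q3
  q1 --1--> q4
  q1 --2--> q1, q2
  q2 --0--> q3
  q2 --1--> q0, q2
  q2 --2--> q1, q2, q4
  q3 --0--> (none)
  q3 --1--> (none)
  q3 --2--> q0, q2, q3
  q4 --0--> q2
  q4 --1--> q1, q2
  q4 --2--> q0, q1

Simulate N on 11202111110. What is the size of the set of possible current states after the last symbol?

Start: {q0}
read 1: {q1}
read 1: {q4}
read 2: {q0, q1}
read 0: {q1, q2, q3, q4}
read 2: {q0, q1, q2, q3, q4}
read 1: {q0, q1, q2, q4}
read 1: {q0, q1, q2, q4}
read 1: {q0, q1, q2, q4}
read 1: {q0, q1, q2, q4}
read 1: {q0, q1, q2, q4}
read 0: {q1, q2, q3, q4}
Final reachable set {q1, q2, q3, q4} has 4 states.

4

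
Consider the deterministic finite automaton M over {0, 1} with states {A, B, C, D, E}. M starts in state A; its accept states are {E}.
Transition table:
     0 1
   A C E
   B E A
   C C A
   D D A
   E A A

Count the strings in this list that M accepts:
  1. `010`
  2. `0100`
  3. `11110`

`010`: rejected
`0100`: rejected
`11110`: rejected

0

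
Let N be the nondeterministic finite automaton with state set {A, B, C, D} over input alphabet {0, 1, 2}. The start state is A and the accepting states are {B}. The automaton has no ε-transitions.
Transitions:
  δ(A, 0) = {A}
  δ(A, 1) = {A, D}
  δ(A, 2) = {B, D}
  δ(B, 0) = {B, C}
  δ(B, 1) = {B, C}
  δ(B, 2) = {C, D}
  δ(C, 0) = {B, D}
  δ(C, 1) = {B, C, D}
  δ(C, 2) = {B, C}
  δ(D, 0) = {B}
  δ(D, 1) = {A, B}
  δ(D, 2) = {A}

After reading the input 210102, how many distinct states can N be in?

Start: {A}
read 2: {B, D}
read 1: {A, B, C}
read 0: {A, B, C, D}
read 1: {A, B, C, D}
read 0: {A, B, C, D}
read 2: {A, B, C, D}
Final reachable set {A, B, C, D} has 4 states.

4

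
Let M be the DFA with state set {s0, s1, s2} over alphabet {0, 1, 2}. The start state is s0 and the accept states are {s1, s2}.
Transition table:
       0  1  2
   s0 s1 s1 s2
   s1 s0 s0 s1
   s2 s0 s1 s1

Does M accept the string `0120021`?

s0 --0--> s1
s1 --1--> s0
s0 --2--> s2
s2 --0--> s0
s0 --0--> s1
s1 --2--> s1
s1 --1--> s0
End in state s0, which is not an accepting state.

rejected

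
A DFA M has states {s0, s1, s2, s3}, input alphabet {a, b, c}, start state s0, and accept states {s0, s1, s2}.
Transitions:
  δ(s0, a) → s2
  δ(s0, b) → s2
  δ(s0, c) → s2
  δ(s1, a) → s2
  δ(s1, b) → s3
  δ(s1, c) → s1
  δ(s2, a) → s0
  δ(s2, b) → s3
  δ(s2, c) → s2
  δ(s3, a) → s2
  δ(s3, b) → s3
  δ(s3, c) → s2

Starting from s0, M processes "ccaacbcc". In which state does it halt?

s2

s0 --c--> s2
s2 --c--> s2
s2 --a--> s0
s0 --a--> s2
s2 --c--> s2
s2 --b--> s3
s3 --c--> s2
s2 --c--> s2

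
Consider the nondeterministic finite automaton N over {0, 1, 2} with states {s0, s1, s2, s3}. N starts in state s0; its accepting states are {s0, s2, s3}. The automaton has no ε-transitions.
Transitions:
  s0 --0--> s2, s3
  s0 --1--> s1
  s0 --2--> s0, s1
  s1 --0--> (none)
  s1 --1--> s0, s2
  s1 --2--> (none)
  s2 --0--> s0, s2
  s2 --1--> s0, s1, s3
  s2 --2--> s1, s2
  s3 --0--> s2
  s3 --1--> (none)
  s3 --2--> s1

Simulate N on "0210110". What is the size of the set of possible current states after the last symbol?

Start: {s0}
read 0: {s2, s3}
read 2: {s1, s2}
read 1: {s0, s1, s2, s3}
read 0: {s0, s2, s3}
read 1: {s0, s1, s3}
read 1: {s0, s1, s2}
read 0: {s0, s2, s3}
Final reachable set {s0, s2, s3} has 3 states.

3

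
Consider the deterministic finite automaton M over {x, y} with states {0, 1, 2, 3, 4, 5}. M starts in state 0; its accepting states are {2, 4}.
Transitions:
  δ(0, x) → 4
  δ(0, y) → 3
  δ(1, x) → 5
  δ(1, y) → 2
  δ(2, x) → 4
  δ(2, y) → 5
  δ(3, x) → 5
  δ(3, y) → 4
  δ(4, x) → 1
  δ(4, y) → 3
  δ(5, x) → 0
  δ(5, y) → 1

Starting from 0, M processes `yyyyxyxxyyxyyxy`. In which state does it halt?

0 --y--> 3
3 --y--> 4
4 --y--> 3
3 --y--> 4
4 --x--> 1
1 --y--> 2
2 --x--> 4
4 --x--> 1
1 --y--> 2
2 --y--> 5
5 --x--> 0
0 --y--> 3
3 --y--> 4
4 --x--> 1
1 --y--> 2

2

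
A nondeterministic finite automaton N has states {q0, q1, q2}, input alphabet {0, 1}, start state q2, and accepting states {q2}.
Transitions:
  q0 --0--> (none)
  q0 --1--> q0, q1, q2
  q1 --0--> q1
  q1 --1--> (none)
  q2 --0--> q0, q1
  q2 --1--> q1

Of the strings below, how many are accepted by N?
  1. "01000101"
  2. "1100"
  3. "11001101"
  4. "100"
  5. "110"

0

"01000101": rejected
"1100": rejected
"11001101": rejected
"100": rejected
"110": rejected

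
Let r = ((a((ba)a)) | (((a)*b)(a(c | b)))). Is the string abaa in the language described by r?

yes

The left alternative (a((ba)a)) matches abaa.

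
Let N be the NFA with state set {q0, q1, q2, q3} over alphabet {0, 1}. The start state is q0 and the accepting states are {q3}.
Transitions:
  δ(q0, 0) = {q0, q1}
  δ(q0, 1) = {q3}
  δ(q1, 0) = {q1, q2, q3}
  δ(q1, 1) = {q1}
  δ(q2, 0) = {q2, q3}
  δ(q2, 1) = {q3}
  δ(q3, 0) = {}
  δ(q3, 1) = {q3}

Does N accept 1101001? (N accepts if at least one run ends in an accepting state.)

rejected

Start: {q0}
read 1: {q3}
read 1: {q3}
read 0: {}
The reachable set is empty and stays empty for the remaining 4 symbols.
Reachable ∩ accepting = {} — empty.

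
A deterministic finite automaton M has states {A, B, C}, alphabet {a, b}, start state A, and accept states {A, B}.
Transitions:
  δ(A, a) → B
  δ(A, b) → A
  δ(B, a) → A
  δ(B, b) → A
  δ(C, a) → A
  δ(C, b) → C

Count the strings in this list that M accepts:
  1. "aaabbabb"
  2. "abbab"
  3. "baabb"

"aaabbabb": accepted
"abbab": accepted
"baabb": accepted

3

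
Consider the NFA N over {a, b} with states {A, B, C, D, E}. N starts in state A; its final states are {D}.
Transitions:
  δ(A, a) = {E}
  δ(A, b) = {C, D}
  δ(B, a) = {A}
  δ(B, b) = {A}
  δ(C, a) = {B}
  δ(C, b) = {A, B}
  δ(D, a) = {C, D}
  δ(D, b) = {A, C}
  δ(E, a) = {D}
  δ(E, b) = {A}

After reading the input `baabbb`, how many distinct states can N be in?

4

Start: {A}
read b: {C, D}
read a: {B, C, D}
read a: {A, B, C, D}
read b: {A, B, C, D}
read b: {A, B, C, D}
read b: {A, B, C, D}
Final reachable set {A, B, C, D} has 4 states.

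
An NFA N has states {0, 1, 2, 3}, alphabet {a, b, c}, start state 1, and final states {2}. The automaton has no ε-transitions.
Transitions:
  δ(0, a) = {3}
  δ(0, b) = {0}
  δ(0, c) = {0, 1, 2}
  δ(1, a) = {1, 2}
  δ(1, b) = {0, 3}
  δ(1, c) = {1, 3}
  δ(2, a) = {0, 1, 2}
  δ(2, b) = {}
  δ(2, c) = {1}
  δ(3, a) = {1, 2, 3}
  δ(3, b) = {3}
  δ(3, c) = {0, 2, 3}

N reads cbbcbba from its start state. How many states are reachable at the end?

Start: {1}
read c: {1, 3}
read b: {0, 3}
read b: {0, 3}
read c: {0, 1, 2, 3}
read b: {0, 3}
read b: {0, 3}
read a: {1, 2, 3}
Final reachable set {1, 2, 3} has 3 states.

3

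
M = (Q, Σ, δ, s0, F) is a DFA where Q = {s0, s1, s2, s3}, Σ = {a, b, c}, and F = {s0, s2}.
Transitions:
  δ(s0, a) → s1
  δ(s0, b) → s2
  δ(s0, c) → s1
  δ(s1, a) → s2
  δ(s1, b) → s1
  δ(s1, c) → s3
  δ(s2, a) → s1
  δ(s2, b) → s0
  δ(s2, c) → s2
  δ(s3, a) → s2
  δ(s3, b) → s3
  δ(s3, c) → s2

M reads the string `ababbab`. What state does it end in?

s1

s0 --a--> s1
s1 --b--> s1
s1 --a--> s2
s2 --b--> s0
s0 --b--> s2
s2 --a--> s1
s1 --b--> s1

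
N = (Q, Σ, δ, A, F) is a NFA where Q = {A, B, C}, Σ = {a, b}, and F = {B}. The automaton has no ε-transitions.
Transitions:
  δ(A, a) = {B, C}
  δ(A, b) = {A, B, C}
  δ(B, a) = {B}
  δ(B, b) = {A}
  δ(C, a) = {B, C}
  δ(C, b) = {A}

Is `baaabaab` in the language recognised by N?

Start: {A}
read b: {A, B, C}
read a: {B, C}
read a: {B, C}
read a: {B, C}
read b: {A}
read a: {B, C}
read a: {B, C}
read b: {A}
Reachable ∩ accepting = {} — empty.

rejected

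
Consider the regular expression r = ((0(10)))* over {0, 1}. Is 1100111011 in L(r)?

1100111011 cannot be split into zero or more pieces each matching (0(10)).

no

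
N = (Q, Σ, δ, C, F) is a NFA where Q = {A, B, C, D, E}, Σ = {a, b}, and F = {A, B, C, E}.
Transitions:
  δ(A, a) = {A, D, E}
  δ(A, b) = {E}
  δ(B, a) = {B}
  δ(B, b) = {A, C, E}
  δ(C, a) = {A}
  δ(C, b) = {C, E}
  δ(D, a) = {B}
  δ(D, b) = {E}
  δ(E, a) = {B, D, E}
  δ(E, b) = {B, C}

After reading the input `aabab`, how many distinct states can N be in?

4

Start: {C}
read a: {A}
read a: {A, D, E}
read b: {B, C, E}
read a: {A, B, D, E}
read b: {A, B, C, E}
Final reachable set {A, B, C, E} has 4 states.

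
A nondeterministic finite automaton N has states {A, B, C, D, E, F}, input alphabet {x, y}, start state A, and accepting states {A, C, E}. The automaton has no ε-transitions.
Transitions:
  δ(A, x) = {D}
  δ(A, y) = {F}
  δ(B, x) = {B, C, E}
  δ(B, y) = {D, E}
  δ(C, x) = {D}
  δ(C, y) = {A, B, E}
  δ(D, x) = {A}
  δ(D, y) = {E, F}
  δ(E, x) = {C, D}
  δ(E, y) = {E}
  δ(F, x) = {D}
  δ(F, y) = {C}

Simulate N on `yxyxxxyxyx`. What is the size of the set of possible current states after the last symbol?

4

Start: {A}
read y: {F}
read x: {D}
read y: {E, F}
read x: {C, D}
read x: {A, D}
read x: {A, D}
read y: {E, F}
read x: {C, D}
read y: {A, B, E, F}
read x: {B, C, D, E}
Final reachable set {B, C, D, E} has 4 states.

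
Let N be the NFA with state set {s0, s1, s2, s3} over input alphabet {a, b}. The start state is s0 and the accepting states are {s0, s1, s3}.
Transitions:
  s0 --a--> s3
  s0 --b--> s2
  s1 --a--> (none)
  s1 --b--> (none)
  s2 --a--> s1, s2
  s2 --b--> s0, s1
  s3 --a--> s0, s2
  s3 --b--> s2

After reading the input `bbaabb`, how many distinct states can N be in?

Start: {s0}
read b: {s2}
read b: {s0, s1}
read a: {s3}
read a: {s0, s2}
read b: {s0, s1, s2}
read b: {s0, s1, s2}
Final reachable set {s0, s1, s2} has 3 states.

3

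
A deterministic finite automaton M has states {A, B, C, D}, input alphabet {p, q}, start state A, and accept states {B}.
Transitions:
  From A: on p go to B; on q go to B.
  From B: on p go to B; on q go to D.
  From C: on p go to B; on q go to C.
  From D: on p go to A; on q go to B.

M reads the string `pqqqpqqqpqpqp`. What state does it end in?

B

A --p--> B
B --q--> D
D --q--> B
B --q--> D
D --p--> A
A --q--> B
B --q--> D
D --q--> B
B --p--> B
B --q--> D
D --p--> A
A --q--> B
B --p--> B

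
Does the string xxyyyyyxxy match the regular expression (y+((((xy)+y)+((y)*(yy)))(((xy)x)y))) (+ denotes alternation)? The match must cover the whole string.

no

Neither y nor ((((xy)+y)+((y)*(yy)))(((xy)x)y)) matches xxyyyyyxxy.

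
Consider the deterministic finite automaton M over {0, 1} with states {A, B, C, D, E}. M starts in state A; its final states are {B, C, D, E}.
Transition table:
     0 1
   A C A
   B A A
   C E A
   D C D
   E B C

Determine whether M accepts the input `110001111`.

A --1--> A
A --1--> A
A --0--> C
C --0--> E
E --0--> B
B --1--> A
A --1--> A
A --1--> A
A --1--> A
End in state A, which is not an accepting state.

rejected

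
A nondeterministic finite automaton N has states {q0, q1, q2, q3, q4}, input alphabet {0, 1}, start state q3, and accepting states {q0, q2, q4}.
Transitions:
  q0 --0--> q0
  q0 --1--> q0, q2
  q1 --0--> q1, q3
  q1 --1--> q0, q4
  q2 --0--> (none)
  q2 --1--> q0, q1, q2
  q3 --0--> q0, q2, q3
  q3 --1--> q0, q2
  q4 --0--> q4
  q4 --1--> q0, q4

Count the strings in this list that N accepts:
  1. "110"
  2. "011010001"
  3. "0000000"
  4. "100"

"110": accepted
"011010001": accepted
"0000000": accepted
"100": accepted

4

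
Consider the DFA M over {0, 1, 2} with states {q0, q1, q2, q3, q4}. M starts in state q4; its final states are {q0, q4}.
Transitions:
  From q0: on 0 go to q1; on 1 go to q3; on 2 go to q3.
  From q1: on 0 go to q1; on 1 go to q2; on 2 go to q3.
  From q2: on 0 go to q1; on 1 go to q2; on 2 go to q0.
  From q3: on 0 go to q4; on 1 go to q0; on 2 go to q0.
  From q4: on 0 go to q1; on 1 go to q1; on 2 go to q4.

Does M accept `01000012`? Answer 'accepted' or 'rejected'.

accepted

q4 --0--> q1
q1 --1--> q2
q2 --0--> q1
q1 --0--> q1
q1 --0--> q1
q1 --0--> q1
q1 --1--> q2
q2 --2--> q0
End in state q0, which is an accepting state.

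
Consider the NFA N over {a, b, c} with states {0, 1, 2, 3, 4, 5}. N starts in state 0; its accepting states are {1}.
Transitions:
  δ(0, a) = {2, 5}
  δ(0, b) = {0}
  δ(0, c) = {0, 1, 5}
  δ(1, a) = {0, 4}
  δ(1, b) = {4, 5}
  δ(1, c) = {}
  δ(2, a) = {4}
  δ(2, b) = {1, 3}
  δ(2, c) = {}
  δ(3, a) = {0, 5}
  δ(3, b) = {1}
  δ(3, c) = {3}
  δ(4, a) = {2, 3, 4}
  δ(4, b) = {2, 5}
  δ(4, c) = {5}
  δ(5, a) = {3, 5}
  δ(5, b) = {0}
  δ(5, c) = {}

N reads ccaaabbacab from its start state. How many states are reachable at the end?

5

Start: {0}
read c: {0, 1, 5}
read c: {0, 1, 5}
read a: {0, 2, 3, 4, 5}
read a: {0, 2, 3, 4, 5}
read a: {0, 2, 3, 4, 5}
read b: {0, 1, 2, 3, 5}
read b: {0, 1, 3, 4, 5}
read a: {0, 2, 3, 4, 5}
read c: {0, 1, 3, 5}
read a: {0, 2, 3, 4, 5}
read b: {0, 1, 2, 3, 5}
Final reachable set {0, 1, 2, 3, 5} has 5 states.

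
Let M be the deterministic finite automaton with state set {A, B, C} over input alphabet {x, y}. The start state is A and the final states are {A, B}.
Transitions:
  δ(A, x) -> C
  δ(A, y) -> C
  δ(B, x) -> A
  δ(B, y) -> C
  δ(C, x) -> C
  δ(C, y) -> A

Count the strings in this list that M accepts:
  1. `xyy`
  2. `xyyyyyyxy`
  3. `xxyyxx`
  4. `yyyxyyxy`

2

`xyy`: rejected
`xyyyyyyxy`: accepted
`xxyyxx`: rejected
`yyyxyyxy`: accepted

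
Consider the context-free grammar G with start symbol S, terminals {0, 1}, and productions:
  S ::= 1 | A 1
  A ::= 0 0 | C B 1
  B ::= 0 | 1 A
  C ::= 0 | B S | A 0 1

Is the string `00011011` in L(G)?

yes

S ⇒ A1 ⇒ CB11 ⇒ BSB11 ⇒ 0SB11 ⇒ 0A1B11 ⇒ 0CB11B11 ⇒ 00B11B11 ⇒ 00011B11 ⇒ 00011011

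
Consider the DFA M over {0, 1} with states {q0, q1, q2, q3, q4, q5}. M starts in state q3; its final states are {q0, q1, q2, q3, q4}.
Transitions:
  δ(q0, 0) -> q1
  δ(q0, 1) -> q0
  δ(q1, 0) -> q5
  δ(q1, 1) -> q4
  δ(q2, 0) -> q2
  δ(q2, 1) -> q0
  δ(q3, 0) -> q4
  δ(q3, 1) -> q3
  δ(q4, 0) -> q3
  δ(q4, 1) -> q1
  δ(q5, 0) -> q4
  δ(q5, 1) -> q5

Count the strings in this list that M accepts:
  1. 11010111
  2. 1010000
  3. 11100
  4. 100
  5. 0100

4

11010111: rejected
1010000: accepted
11100: accepted
100: accepted
0100: accepted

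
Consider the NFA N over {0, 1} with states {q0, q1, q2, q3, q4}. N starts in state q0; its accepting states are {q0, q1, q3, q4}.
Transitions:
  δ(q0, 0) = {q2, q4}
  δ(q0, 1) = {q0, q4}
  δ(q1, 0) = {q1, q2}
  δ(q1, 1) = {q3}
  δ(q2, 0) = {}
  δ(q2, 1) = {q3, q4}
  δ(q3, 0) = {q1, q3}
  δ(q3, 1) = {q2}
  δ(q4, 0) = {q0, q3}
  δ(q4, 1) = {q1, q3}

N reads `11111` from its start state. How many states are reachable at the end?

5

Start: {q0}
read 1: {q0, q4}
read 1: {q0, q1, q3, q4}
read 1: {q0, q1, q2, q3, q4}
read 1: {q0, q1, q2, q3, q4}
read 1: {q0, q1, q2, q3, q4}
Final reachable set {q0, q1, q2, q3, q4} has 5 states.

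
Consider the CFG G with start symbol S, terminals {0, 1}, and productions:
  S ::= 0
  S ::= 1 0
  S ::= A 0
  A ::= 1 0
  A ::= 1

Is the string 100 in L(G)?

S ⇒ A0 ⇒ 100

yes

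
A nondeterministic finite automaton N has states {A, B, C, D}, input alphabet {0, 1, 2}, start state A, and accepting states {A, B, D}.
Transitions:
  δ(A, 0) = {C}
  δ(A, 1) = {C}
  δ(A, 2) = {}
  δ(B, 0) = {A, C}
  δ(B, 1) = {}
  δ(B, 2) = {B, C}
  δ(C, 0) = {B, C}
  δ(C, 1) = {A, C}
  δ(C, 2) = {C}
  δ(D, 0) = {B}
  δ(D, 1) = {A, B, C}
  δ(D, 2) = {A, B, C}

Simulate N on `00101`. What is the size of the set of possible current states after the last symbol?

2

Start: {A}
read 0: {C}
read 0: {B, C}
read 1: {A, C}
read 0: {B, C}
read 1: {A, C}
Final reachable set {A, C} has 2 states.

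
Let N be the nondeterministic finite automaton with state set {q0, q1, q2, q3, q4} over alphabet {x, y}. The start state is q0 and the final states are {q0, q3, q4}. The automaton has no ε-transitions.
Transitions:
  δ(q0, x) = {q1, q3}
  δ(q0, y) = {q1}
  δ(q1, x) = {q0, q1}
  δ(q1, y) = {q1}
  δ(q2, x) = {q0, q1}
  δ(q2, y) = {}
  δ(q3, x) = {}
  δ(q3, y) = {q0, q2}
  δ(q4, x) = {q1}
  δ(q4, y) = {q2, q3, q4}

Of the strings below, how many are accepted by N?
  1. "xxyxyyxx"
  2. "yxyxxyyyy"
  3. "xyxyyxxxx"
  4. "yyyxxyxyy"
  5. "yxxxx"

"xxyxyyxx": accepted
"yxyxxyyyy": rejected
"xyxyyxxxx": accepted
"yyyxxyxyy": rejected
"yxxxx": accepted

3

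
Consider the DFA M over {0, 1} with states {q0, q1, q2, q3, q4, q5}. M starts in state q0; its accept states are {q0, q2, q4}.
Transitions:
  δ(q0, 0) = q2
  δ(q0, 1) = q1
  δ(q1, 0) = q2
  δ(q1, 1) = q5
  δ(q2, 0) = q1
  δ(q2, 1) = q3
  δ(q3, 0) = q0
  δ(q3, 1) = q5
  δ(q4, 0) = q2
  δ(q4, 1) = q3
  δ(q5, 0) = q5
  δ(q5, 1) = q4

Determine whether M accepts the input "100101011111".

rejected

q0 --1--> q1
q1 --0--> q2
q2 --0--> q1
q1 --1--> q5
q5 --0--> q5
q5 --1--> q4
q4 --0--> q2
q2 --1--> q3
q3 --1--> q5
q5 --1--> q4
q4 --1--> q3
q3 --1--> q5
End in state q5, which is not an accepting state.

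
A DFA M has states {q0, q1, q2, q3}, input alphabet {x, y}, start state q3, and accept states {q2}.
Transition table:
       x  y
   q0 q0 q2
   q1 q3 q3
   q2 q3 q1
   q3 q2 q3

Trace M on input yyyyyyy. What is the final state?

q3 --y--> q3
q3 --y--> q3
q3 --y--> q3
q3 --y--> q3
q3 --y--> q3
q3 --y--> q3
q3 --y--> q3

q3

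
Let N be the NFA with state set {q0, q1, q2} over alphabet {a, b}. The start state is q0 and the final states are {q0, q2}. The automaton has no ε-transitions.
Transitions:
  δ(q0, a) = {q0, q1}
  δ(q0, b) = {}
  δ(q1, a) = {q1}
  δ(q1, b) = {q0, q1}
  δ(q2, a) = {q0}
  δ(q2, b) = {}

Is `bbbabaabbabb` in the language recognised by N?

Start: {q0}
read b: {}
The reachable set is empty and stays empty for the remaining 11 symbols.
Reachable ∩ accepting = {} — empty.

rejected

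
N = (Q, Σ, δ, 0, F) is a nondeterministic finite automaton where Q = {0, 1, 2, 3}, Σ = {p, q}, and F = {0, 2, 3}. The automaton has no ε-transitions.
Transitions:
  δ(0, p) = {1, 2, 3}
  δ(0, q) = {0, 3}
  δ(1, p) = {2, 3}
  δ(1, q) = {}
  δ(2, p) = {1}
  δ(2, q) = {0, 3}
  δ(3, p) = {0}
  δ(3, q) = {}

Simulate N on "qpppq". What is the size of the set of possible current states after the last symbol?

Start: {0}
read q: {0, 3}
read p: {0, 1, 2, 3}
read p: {0, 1, 2, 3}
read p: {0, 1, 2, 3}
read q: {0, 3}
Final reachable set {0, 3} has 2 states.

2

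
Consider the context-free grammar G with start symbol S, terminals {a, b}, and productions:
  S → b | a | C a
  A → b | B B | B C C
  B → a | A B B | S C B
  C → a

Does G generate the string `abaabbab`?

no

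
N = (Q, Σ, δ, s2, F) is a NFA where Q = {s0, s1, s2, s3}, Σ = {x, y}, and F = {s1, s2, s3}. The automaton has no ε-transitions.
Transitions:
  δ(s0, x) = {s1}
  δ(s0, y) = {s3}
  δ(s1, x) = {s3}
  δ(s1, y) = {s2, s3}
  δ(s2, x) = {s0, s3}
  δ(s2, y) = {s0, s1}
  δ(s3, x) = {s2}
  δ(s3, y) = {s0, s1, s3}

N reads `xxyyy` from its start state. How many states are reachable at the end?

Start: {s2}
read x: {s0, s3}
read x: {s1, s2}
read y: {s0, s1, s2, s3}
read y: {s0, s1, s2, s3}
read y: {s0, s1, s2, s3}
Final reachable set {s0, s1, s2, s3} has 4 states.

4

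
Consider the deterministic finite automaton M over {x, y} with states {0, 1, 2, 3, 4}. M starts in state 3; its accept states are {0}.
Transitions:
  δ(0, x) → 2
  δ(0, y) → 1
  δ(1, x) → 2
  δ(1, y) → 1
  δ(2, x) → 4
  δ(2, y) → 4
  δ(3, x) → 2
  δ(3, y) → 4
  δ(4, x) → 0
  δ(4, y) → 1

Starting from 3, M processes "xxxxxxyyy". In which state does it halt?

3 --x--> 2
2 --x--> 4
4 --x--> 0
0 --x--> 2
2 --x--> 4
4 --x--> 0
0 --y--> 1
1 --y--> 1
1 --y--> 1

1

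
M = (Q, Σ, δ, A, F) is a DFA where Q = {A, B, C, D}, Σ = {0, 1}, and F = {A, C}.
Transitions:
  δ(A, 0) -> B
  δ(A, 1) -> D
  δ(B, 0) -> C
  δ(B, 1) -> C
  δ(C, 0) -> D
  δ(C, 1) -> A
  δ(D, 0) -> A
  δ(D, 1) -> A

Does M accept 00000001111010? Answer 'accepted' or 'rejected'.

A --0--> B
B --0--> C
C --0--> D
D --0--> A
A --0--> B
B --0--> C
C --0--> D
D --1--> A
A --1--> D
D --1--> A
A --1--> D
D --0--> A
A --1--> D
D --0--> A
End in state A, which is an accepting state.

accepted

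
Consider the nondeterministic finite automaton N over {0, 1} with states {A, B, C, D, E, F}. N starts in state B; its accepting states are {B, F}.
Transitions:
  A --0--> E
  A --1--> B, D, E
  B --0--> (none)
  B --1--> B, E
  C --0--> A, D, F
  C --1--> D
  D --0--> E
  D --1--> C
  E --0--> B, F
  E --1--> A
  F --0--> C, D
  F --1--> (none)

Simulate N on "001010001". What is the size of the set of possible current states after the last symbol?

0

Start: {B}
read 0: {}
The reachable set is empty and stays empty for the remaining 8 symbols.
Final reachable set {} has 0 states.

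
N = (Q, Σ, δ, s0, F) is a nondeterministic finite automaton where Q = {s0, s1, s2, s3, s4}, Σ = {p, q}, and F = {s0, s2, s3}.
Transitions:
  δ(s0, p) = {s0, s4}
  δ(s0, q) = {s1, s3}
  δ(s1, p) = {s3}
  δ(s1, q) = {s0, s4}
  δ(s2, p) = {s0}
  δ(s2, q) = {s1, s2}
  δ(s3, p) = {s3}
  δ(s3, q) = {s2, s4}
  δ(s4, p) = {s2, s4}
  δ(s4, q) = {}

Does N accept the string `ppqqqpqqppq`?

accepted

Start: {s0}
read p: {s0, s4}
read p: {s0, s2, s4}
read q: {s1, s2, s3}
read q: {s0, s1, s2, s4}
read q: {s0, s1, s2, s3, s4}
read p: {s0, s2, s3, s4}
read q: {s1, s2, s3, s4}
read q: {s0, s1, s2, s4}
read p: {s0, s2, s3, s4}
read p: {s0, s2, s3, s4}
read q: {s1, s2, s3, s4}
Reachable ∩ accepting = {s2, s3} — nonempty.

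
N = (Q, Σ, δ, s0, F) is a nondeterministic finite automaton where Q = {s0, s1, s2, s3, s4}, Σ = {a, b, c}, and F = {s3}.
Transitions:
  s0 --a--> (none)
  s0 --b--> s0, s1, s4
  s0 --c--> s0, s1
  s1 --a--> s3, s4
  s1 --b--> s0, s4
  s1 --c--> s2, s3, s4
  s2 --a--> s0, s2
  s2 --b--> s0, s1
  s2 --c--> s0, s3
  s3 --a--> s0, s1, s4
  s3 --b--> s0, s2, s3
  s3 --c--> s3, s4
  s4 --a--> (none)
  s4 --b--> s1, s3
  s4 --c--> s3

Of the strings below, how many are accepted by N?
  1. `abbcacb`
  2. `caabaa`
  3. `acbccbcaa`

`abbcacb`: rejected
`caabaa`: accepted
`acbccbcaa`: rejected

1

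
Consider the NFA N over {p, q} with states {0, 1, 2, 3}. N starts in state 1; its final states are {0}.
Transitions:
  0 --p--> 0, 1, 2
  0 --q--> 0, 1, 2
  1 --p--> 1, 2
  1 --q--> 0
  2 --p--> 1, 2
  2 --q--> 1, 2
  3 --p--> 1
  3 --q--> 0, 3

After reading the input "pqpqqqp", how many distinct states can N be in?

3

Start: {1}
read p: {1, 2}
read q: {0, 1, 2}
read p: {0, 1, 2}
read q: {0, 1, 2}
read q: {0, 1, 2}
read q: {0, 1, 2}
read p: {0, 1, 2}
Final reachable set {0, 1, 2} has 3 states.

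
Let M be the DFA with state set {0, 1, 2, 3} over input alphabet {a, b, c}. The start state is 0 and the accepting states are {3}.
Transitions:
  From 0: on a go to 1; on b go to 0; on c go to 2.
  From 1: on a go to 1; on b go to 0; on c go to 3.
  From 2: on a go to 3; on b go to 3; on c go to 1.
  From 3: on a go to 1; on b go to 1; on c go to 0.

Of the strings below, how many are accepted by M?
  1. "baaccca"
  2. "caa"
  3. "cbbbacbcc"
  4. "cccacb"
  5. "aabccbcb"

"baaccca": accepted
"caa": rejected
"cbbbacbcc": rejected
"cccacb": rejected
"aabccbcb": accepted

2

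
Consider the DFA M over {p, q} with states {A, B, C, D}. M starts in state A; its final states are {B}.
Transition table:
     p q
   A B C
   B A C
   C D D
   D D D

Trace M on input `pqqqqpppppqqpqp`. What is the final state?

D

A --p--> B
B --q--> C
C --q--> D
D --q--> D
D --q--> D
D --p--> D
D --p--> D
D --p--> D
D --p--> D
D --p--> D
D --q--> D
D --q--> D
D --p--> D
D --q--> D
D --p--> D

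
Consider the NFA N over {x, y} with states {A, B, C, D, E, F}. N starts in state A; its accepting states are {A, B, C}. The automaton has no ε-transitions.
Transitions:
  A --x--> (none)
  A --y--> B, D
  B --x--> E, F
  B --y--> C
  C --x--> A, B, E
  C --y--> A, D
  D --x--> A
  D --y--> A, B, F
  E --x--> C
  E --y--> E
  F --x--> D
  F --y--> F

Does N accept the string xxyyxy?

Start: {A}
read x: {}
The reachable set is empty and stays empty for the remaining 5 symbols.
Reachable ∩ accepting = {} — empty.

rejected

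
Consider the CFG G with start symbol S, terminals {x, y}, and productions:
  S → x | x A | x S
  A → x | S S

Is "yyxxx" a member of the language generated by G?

no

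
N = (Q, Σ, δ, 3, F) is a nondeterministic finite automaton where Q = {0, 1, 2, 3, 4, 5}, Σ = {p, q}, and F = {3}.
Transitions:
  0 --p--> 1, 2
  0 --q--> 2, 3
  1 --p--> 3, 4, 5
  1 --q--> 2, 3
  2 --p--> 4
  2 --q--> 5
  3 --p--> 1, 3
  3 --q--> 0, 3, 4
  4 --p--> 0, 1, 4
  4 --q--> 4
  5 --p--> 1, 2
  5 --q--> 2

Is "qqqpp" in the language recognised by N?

accepted

Start: {3}
read q: {0, 3, 4}
read q: {0, 2, 3, 4}
read q: {0, 2, 3, 4, 5}
read p: {0, 1, 2, 3, 4}
read p: {0, 1, 2, 3, 4, 5}
Reachable ∩ accepting = {3} — nonempty.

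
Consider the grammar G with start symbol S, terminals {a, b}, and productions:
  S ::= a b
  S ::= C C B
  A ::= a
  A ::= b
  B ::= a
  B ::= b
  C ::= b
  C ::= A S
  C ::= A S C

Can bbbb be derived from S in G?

no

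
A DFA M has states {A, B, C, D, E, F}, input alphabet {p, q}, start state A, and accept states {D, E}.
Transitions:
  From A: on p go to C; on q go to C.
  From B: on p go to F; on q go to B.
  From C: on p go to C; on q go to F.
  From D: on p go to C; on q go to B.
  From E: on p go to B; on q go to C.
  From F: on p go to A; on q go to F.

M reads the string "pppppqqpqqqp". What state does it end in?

A --p--> C
C --p--> C
C --p--> C
C --p--> C
C --p--> C
C --q--> F
F --q--> F
F --p--> A
A --q--> C
C --q--> F
F --q--> F
F --p--> A

A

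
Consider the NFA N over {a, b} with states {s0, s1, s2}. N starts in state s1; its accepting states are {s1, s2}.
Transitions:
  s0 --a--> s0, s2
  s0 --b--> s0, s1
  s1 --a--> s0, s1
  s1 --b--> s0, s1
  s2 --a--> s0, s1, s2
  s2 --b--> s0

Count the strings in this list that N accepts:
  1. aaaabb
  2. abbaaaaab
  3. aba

aaaabb: accepted
abbaaaaab: accepted
aba: accepted

3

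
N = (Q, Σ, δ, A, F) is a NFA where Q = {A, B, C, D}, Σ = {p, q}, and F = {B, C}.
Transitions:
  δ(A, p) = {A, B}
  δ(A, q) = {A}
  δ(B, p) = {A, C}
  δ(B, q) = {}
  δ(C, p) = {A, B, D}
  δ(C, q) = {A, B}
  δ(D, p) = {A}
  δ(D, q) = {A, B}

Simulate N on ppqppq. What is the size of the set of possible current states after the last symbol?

Start: {A}
read p: {A, B}
read p: {A, B, C}
read q: {A, B}
read p: {A, B, C}
read p: {A, B, C, D}
read q: {A, B}
Final reachable set {A, B} has 2 states.

2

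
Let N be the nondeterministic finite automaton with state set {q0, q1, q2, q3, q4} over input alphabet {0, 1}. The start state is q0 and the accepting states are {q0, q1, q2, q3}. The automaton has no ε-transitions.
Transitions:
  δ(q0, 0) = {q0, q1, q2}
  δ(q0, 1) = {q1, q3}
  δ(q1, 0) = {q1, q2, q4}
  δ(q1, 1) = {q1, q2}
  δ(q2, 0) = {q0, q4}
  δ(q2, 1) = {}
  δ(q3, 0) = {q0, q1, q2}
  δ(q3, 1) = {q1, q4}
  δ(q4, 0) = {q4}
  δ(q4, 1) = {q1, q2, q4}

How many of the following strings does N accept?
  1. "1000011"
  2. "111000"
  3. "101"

3

"1000011": accepted
"111000": accepted
"101": accepted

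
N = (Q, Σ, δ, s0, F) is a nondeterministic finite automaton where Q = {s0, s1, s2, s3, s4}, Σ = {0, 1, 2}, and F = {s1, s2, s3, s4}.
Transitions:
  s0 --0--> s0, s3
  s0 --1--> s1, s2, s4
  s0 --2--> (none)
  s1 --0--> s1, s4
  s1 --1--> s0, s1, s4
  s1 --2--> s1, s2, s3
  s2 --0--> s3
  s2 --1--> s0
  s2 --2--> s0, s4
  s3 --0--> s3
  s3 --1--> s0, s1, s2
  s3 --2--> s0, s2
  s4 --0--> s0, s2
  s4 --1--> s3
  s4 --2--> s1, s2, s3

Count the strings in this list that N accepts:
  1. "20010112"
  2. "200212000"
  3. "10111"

1

"20010112": rejected
"200212000": rejected
"10111": accepted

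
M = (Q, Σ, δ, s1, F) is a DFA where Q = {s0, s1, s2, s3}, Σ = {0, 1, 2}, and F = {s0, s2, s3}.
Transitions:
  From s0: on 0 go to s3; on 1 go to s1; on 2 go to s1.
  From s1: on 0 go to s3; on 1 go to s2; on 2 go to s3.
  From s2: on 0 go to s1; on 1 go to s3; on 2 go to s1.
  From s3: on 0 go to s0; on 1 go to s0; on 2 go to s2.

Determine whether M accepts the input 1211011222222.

s1 --1--> s2
s2 --2--> s1
s1 --1--> s2
s2 --1--> s3
s3 --0--> s0
s0 --1--> s1
s1 --1--> s2
s2 --2--> s1
s1 --2--> s3
s3 --2--> s2
s2 --2--> s1
s1 --2--> s3
s3 --2--> s2
End in state s2, which is an accepting state.

accepted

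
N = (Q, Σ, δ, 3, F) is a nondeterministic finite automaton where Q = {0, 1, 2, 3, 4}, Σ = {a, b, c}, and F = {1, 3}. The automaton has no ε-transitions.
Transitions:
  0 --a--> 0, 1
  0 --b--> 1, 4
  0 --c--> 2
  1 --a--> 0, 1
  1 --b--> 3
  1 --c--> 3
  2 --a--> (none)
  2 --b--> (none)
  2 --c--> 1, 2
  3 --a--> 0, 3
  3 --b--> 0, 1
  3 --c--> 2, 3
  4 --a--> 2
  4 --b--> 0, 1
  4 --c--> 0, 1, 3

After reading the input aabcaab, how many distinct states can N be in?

4

Start: {3}
read a: {0, 3}
read a: {0, 1, 3}
read b: {0, 1, 3, 4}
read c: {0, 1, 2, 3}
read a: {0, 1, 3}
read a: {0, 1, 3}
read b: {0, 1, 3, 4}
Final reachable set {0, 1, 3, 4} has 4 states.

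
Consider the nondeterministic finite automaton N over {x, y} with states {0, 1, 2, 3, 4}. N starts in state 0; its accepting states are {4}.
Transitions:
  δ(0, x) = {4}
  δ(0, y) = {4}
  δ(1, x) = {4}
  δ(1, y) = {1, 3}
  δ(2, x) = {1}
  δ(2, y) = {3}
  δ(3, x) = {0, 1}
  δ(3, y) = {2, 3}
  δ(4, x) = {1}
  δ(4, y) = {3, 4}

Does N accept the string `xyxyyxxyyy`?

Start: {0}
read x: {4}
read y: {3, 4}
read x: {0, 1}
read y: {1, 3, 4}
read y: {1, 2, 3, 4}
read x: {0, 1, 4}
read x: {1, 4}
read y: {1, 3, 4}
read y: {1, 2, 3, 4}
read y: {1, 2, 3, 4}
Reachable ∩ accepting = {4} — nonempty.

accepted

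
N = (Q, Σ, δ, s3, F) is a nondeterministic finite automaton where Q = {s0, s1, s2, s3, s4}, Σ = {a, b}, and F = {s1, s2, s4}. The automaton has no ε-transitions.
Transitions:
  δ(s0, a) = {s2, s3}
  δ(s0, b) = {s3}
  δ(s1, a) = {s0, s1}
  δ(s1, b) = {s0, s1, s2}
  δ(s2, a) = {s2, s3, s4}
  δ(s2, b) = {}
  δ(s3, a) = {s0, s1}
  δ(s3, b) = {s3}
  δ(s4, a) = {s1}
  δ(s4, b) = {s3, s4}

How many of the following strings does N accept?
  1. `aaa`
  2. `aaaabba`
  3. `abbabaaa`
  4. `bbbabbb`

4

`aaa`: accepted
`aaaabba`: accepted
`abbabaaa`: accepted
`bbbabbb`: accepted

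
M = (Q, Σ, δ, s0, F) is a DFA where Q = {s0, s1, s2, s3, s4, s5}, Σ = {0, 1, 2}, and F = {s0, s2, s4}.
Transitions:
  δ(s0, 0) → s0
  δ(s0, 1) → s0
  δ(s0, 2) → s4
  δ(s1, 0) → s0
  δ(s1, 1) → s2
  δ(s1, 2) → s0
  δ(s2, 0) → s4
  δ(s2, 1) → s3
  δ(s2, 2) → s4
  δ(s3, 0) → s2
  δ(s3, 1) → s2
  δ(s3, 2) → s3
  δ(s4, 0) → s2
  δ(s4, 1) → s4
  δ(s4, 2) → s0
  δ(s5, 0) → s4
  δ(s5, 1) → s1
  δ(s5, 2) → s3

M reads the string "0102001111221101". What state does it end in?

s0 --0--> s0
s0 --1--> s0
s0 --0--> s0
s0 --2--> s4
s4 --0--> s2
s2 --0--> s4
s4 --1--> s4
s4 --1--> s4
s4 --1--> s4
s4 --1--> s4
s4 --2--> s0
s0 --2--> s4
s4 --1--> s4
s4 --1--> s4
s4 --0--> s2
s2 --1--> s3

s3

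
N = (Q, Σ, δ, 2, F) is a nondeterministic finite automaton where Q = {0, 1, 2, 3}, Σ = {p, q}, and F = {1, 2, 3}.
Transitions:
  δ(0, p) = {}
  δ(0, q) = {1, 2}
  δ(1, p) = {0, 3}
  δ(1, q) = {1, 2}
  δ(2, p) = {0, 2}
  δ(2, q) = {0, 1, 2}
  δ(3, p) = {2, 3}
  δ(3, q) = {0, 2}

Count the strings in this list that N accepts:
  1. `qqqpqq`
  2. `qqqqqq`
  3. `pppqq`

3

`qqqpqq`: accepted
`qqqqqq`: accepted
`pppqq`: accepted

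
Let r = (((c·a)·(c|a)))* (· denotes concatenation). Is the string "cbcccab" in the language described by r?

no

cbcccab cannot be split into zero or more pieces each matching ((c·a)·(c|a)).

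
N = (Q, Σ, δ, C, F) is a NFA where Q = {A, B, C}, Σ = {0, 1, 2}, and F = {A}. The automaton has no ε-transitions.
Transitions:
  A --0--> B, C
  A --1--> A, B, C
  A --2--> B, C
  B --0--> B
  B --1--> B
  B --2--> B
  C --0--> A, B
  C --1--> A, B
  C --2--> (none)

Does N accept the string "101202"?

rejected

Start: {C}
read 1: {A, B}
read 0: {B, C}
read 1: {A, B}
read 2: {B, C}
read 0: {A, B}
read 2: {B, C}
Reachable ∩ accepting = {} — empty.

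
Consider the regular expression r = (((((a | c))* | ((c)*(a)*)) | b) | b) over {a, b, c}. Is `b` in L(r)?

yes

The left alternative ((((a|c))*|((c)*(a)*))|b) matches b.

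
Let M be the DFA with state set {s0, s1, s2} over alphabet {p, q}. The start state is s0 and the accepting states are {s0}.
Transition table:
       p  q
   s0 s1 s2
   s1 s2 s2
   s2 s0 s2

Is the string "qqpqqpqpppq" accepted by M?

s0 --q--> s2
s2 --q--> s2
s2 --p--> s0
s0 --q--> s2
s2 --q--> s2
s2 --p--> s0
s0 --q--> s2
s2 --p--> s0
s0 --p--> s1
s1 --p--> s2
s2 --q--> s2
End in state s2, which is not an accepting state.

rejected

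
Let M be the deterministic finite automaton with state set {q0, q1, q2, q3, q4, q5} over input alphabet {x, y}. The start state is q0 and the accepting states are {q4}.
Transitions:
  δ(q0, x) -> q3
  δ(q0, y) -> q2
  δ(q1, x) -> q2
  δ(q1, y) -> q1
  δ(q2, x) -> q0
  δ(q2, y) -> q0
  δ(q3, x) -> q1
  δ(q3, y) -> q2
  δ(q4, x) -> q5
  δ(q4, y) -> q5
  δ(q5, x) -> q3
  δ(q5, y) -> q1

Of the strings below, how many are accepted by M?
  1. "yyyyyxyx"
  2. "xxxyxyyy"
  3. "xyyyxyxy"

"yyyyyxyx": rejected
"xxxyxyyy": rejected
"xyyyxyxy": rejected

0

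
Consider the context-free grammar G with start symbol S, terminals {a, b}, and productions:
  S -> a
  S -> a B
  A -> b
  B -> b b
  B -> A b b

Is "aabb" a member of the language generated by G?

no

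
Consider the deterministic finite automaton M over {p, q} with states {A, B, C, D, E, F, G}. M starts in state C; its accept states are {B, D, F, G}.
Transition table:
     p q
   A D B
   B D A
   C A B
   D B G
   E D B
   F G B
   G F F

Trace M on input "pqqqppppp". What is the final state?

C --p--> A
A --q--> B
B --q--> A
A --q--> B
B --p--> D
D --p--> B
B --p--> D
D --p--> B
B --p--> D

D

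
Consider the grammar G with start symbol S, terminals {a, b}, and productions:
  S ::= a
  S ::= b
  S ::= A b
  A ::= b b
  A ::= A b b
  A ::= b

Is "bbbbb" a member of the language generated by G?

yes

S ⇒ Ab ⇒ Abbb ⇒ bbbbb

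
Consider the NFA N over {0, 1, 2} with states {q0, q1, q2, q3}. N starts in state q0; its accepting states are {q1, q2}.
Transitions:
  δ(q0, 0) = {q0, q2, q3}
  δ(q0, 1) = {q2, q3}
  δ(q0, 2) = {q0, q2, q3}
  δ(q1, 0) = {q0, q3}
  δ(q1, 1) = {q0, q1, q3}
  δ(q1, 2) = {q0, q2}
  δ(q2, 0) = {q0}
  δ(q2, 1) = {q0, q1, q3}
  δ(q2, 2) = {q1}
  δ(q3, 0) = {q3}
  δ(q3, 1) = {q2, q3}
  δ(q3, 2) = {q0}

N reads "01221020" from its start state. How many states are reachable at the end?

Start: {q0}
read 0: {q0, q2, q3}
read 1: {q0, q1, q2, q3}
read 2: {q0, q1, q2, q3}
read 2: {q0, q1, q2, q3}
read 1: {q0, q1, q2, q3}
read 0: {q0, q2, q3}
read 2: {q0, q1, q2, q3}
read 0: {q0, q2, q3}
Final reachable set {q0, q2, q3} has 3 states.

3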